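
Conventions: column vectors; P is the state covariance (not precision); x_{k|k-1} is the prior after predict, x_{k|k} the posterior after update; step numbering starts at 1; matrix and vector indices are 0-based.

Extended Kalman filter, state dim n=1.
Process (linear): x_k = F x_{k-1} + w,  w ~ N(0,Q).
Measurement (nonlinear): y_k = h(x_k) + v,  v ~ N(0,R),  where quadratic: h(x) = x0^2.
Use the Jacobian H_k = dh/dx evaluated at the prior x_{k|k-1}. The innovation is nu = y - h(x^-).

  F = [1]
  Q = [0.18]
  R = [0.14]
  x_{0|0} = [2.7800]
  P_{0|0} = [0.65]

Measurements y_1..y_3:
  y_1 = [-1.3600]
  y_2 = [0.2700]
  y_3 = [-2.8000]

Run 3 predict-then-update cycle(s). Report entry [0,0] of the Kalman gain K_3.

K[0,0] = 0.5097

step 1: x^-=[2.7800]  P^-=[0.8300]  H_jac=[5.5600]  S=[25.7983]  K=[0.1789]  nu=[-9.0884]  x^+=[1.1543]  P^+=[0.0045]
step 2: x^-=[1.1543]  P^-=[0.1845]  H_jac=[2.3085]  S=[1.1233]  K=[0.3792]  nu=[-1.0623]  x^+=[0.7514]  P^+=[0.0230]
step 3: x^-=[0.7514]  P^-=[0.2030]  H_jac=[1.5029]  S=[0.5985]  K=[0.5097]  nu=[-3.3647]  x^+=[-0.9637]  P^+=[0.0475]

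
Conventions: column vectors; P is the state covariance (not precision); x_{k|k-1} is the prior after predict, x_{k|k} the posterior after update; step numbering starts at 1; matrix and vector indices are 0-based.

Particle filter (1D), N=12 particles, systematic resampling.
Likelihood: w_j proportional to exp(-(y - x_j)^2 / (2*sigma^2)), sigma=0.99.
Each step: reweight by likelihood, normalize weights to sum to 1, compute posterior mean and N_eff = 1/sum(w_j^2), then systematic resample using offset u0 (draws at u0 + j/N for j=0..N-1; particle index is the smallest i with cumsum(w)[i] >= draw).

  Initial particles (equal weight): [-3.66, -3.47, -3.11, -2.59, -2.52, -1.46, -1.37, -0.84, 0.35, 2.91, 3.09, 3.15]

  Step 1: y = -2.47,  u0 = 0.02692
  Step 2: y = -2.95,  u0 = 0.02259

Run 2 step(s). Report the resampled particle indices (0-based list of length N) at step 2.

resampled_idx = [0, 1, 2, 2, 3, 4, 5, 6, 6, 7, 8, 10]

step 1: w=[0.0917, 0.1133, 0.1532, 0.1874, 0.1885, 0.1122, 0.1018, 0.0487, 0.0033, 0.0000, 0.0000, 0.0000]  mean=-2.5085  Neff=7.1078  idx=[0, 1, 1, 2, 3, 3, 3, 4, 4, 5, 6, 6]
step 2: w=[0.0858, 0.0967, 0.0967, 0.1095, 0.1039, 0.1039, 0.1039, 0.1010, 0.1010, 0.0358, 0.0311, 0.0311]  mean=-2.7786  Neff=10.6386  idx=[0, 1, 2, 2, 3, 4, 5, 6, 6, 7, 8, 10]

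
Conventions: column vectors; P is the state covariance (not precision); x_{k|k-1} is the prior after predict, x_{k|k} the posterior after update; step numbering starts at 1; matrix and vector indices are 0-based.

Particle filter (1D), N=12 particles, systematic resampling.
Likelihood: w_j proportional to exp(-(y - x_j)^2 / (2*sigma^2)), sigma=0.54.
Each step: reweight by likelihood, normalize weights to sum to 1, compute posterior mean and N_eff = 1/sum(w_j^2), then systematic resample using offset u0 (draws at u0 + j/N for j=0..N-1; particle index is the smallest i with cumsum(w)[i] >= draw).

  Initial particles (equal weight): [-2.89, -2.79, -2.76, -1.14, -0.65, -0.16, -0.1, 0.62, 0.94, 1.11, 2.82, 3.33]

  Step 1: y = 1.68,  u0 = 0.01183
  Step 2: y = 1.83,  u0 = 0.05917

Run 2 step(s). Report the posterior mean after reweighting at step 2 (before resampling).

post_mean = 1.1287

step 1: w=[0.0000, 0.0000, 0.0000, 0.0000, 0.0001, 0.0024, 0.0035, 0.1180, 0.3169, 0.4642, 0.0873, 0.0076]  mean=1.1569  Neff=2.9630  idx=[7, 7, 8, 8, 8, 8, 9, 9, 9, 9, 9, 10]
step 2: w=[0.0237, 0.0237, 0.0749, 0.0749, 0.0749, 0.0749, 0.1198, 0.1198, 0.1198, 0.1198, 0.1198, 0.0543]  mean=1.1287  Neff=10.1814  idx=[2, 3, 4, 5, 6, 7, 7, 8, 9, 9, 10, 11]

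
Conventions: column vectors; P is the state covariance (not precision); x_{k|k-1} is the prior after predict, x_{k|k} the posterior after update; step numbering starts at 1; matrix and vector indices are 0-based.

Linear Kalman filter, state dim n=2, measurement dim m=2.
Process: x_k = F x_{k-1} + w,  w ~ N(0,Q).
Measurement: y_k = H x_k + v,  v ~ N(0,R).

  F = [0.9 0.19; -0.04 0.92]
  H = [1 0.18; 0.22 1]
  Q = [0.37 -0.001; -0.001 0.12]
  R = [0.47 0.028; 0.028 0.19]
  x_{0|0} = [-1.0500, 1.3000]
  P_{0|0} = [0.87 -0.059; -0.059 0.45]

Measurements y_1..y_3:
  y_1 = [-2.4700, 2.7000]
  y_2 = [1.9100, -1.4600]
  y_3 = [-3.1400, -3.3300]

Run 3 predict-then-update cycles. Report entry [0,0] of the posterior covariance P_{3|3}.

P_post[0,0] = 0.2642

step 1: x^-=[-0.6980, 1.2380]  P^-=[1.0708 -0.0021; -0.0021 0.5066]  S=[1.5564 0.3526; 0.3526 0.7475]  K=[0.6908 -0.0135; -0.1076 0.7279]  nu=[-1.9948, 1.6156]  x^+=[-2.0977, 2.6287]  P^+=[0.3345 -0.0568; -0.0568 0.1478]
step 2: x^-=[-1.3885, 2.5023]  P^-=[0.6269 -0.0338; -0.0338 0.2498]  S=[1.0928 0.1757; 0.1757 0.4553]  K=[0.5665 0.0100; -0.0804 0.5634]  nu=[2.8481, -3.6568]  x^+=[0.1882, 0.2131]  P^+=[0.2742 -0.0426; -0.0426 0.1142]
step 3: x^-=[0.2099, 0.1886]  P^-=[0.5816 -0.0258; -0.0258 0.2202]  S=[1.0495 0.1687; 0.1687 0.4270]  K=[0.5460 0.0234; -0.0722 0.5309]  nu=[-3.3838, -3.5647]  x^+=[-1.7212, -1.4597]  P^+=[0.2642 -0.0384; -0.0384 0.1073]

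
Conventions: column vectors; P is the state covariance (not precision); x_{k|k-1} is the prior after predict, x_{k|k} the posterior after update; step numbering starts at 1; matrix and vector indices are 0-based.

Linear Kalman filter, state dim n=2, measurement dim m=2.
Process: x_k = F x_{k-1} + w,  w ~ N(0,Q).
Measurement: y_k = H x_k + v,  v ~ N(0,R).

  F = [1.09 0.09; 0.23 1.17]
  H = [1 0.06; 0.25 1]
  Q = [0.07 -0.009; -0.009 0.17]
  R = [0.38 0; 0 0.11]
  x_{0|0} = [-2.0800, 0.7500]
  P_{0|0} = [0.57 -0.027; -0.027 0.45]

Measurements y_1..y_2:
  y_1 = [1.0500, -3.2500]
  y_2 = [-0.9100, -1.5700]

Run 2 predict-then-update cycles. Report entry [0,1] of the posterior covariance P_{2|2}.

step 1: x^-=[-2.1997, 0.3991]  P^-=[0.7456 0.1463; 0.1463 0.8016]  S=[1.1460 0.3830; 0.3830 1.0314]  K=[0.6284 0.0892; -0.1164 0.8559]  nu=[3.2258, -3.0992]  x^+=[-0.4491, -2.6291]  P^+=[0.2418 -0.0506; -0.0506 0.1068]
step 2: x^-=[-0.7261, -3.1793]  P^-=[0.3483 -0.0028; -0.0028 0.3018]  S=[0.7290 0.1024; 0.1024 0.4321]  K=[0.4656 0.0848; -0.0794 0.7155]  nu=[0.0069, 1.7909]  x^+=[-0.5710, -1.8985]  P^+=[0.1790 -0.0354; -0.0354 0.0876]

P_post[0,1] = -0.0354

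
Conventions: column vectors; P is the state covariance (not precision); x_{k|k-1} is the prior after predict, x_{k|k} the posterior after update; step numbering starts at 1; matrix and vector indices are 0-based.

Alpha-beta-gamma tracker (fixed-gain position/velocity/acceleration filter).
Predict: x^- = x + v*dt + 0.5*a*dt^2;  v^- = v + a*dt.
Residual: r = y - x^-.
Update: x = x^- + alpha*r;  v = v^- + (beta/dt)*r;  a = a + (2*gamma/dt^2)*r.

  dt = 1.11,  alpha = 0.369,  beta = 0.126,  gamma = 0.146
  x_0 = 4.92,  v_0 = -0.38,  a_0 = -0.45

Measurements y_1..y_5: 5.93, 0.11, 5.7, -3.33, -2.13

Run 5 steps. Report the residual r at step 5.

resid = 1.2380

step 1: x_pred=4.2210  r=1.7090  x^+=4.8516  v^+=-0.6855  a^+=-0.0450
step 2: x_pred=4.0630  r=-3.9530  x^+=2.6043  v^+=-1.1841  a^+=-0.9818
step 3: x_pred=0.6851  r=5.0149  x^+=2.5356  v^+=-1.7047  a^+=0.2067
step 4: x_pred=0.7707  r=-4.1007  x^+=-0.7424  v^+=-1.9407  a^+=-0.7652
step 5: x_pred=-3.3680  r=1.2380  x^+=-2.9112  v^+=-2.6495  a^+=-0.4717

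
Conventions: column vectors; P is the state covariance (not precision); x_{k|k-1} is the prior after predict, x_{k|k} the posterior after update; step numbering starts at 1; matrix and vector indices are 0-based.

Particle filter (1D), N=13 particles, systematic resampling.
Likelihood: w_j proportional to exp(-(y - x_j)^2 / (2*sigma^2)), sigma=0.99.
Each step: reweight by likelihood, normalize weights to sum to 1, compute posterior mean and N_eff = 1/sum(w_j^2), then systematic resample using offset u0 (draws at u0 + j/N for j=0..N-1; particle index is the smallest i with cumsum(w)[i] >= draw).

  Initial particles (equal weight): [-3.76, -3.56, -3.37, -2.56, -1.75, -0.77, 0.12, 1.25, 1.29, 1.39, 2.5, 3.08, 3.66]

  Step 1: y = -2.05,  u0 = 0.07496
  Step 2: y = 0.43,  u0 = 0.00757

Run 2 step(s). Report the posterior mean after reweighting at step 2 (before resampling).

post_mean = -0.2163

step 1: w=[0.0679, 0.0943, 0.1241, 0.2643, 0.2883, 0.1308, 0.0273, 0.0012, 0.0010, 0.0007, 0.0000, 0.0000, 0.0000]  mean=-2.2841  Neff=5.0063  idx=[1, 1, 2, 3, 3, 3, 3, 4, 4, 4, 5, 5, 7]
step 2: w=[0.0002, 0.0002, 0.0003, 0.0053, 0.0053, 0.0053, 0.0053, 0.0448, 0.0448, 0.0448, 0.2426, 0.2426, 0.3588]  mean=-0.2163  Neff=3.9596  idx=[4, 8, 10, 10, 10, 10, 11, 11, 11, 12, 12, 12, 12]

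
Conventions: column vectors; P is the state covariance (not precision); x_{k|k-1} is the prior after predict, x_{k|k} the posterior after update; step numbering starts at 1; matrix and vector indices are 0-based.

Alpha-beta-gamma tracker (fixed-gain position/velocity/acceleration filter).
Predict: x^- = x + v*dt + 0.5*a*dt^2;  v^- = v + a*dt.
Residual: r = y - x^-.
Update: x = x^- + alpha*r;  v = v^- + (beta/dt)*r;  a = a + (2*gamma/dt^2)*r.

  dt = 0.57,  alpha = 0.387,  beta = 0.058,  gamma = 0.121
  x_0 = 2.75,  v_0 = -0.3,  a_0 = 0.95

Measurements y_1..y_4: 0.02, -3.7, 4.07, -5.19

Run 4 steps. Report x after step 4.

step 1: x_pred=2.7333  r=-2.7133  x^+=1.6833  v^+=-0.0346  a^+=-1.0710
step 2: x_pred=1.4896  r=-5.1896  x^+=-0.5188  v^+=-1.1731  a^+=-4.9364
step 3: x_pred=-1.9894  r=6.0594  x^+=0.3556  v^+=-3.3703  a^+=-0.4231
step 4: x_pred=-1.6342  r=-3.5558  x^+=-3.0103  v^+=-3.9733  a^+=-3.0716

x_post = -3.0103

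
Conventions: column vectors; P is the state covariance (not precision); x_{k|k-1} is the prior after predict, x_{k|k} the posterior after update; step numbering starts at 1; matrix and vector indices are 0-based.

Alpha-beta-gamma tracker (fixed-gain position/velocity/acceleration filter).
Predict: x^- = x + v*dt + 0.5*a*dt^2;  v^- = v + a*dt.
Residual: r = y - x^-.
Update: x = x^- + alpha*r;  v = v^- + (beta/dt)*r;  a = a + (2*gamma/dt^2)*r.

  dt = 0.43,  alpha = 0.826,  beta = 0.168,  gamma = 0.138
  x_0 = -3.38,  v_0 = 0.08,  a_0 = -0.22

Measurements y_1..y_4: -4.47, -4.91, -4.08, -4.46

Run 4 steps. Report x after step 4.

step 1: x_pred=-3.3659  r=-1.1041  x^+=-4.2779  v^+=-0.4460  a^+=-1.8680
step 2: x_pred=-4.6424  r=-0.2676  x^+=-4.8634  v^+=-1.3538  a^+=-2.2675
step 3: x_pred=-5.6552  r=1.5752  x^+=-4.3541  v^+=-1.7134  a^+=0.0837
step 4: x_pred=-5.0831  r=0.6231  x^+=-4.5684  v^+=-1.4339  a^+=1.0138

x_post = -4.5684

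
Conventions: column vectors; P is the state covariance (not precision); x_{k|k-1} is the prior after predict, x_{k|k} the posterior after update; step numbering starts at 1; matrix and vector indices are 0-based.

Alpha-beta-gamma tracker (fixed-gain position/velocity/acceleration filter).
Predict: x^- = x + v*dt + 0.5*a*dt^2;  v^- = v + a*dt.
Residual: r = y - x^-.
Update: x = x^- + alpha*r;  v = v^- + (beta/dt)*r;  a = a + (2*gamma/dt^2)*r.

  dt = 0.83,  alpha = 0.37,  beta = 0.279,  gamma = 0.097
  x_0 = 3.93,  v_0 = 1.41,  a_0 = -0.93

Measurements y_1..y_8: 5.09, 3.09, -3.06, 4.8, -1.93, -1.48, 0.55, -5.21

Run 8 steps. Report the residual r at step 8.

step 1: x_pred=4.7800  r=0.3100  x^+=4.8947  v^+=0.7423  a^+=-0.8427
step 2: x_pred=5.2205  r=-2.1305  x^+=4.4322  v^+=-0.6733  a^+=-1.4427
step 3: x_pred=3.3765  r=-6.4365  x^+=0.9950  v^+=-4.0343  a^+=-3.2552
step 4: x_pred=-3.4747  r=8.2747  x^+=-0.4131  v^+=-3.9546  a^+=-0.9250
step 5: x_pred=-4.0140  r=2.0840  x^+=-3.2429  v^+=-4.0218  a^+=-0.3381
step 6: x_pred=-6.6975  r=5.2175  x^+=-4.7670  v^+=-2.5486  a^+=1.1312
step 7: x_pred=-6.4928  r=7.0428  x^+=-3.8869  v^+=0.7576  a^+=3.1145
step 8: x_pred=-2.1853  r=-3.0247  x^+=-3.3044  v^+=2.3259  a^+=2.2627

resid = -3.0247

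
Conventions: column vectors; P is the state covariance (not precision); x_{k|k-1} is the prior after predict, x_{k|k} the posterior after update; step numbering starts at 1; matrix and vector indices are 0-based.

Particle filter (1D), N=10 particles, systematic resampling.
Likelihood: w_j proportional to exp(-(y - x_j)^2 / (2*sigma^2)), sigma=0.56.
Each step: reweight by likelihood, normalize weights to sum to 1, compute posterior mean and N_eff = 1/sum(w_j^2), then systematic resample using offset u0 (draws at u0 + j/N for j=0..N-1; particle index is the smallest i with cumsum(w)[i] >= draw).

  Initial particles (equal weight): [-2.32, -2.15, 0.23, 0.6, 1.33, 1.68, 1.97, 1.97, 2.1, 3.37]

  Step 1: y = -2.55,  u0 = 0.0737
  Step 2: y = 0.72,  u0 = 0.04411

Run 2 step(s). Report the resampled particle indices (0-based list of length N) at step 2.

resampled_idx = [1, 4, 5, 6, 6, 7, 7, 8, 9, 9]

step 1: w=[0.5426, 0.4574, 0.0000, 0.0000, 0.0000, 0.0000, 0.0000, 0.0000, 0.0000, 0.0000]  mean=-2.2422  Neff=1.9856  idx=[0, 0, 0, 0, 0, 1, 1, 1, 1, 1]
step 2: w=[0.0335, 0.0335, 0.0335, 0.0335, 0.0335, 0.1665, 0.1665, 0.1665, 0.1665, 0.1665]  mean=-2.1785  Neff=6.9365  idx=[1, 4, 5, 6, 6, 7, 7, 8, 9, 9]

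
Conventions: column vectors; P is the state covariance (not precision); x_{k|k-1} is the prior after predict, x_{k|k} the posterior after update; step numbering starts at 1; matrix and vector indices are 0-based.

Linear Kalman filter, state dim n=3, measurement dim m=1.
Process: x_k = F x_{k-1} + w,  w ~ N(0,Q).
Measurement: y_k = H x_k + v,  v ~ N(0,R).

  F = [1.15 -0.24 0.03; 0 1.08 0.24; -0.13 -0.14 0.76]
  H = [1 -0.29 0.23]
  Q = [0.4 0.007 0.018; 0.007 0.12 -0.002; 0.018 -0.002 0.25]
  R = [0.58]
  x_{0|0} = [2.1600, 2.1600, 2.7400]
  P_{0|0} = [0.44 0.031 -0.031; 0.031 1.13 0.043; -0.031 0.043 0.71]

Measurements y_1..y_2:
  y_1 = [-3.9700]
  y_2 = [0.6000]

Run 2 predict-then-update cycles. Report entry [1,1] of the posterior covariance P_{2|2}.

step 1: x^-=[2.0478, 2.9904, 1.4992]  P^-=[1.0278 -0.2519 -0.0326; -0.2519 1.5012 -0.0129; -0.0326 -0.0129 0.6878]  S=[1.9032]  K=[0.5745; -0.3627; 0.0679]  nu=[-5.4954]  x^+=[-1.1091, 4.9834, 1.1259]  P^+=[0.3997 0.1446 -0.1069; 0.1446 1.2509 0.0340; -0.1069 0.0340 0.6790]
step 2: x^-=[-2.4377, 5.6523, 0.3022]  P^-=[0.9136 -0.1631 -0.1024; -0.1631 1.6358 -0.0575; -0.1024 -0.0575 0.6926]  S=[1.7230]  K=[0.5440; -0.3777; 0.0427]  nu=[4.6073]  x^+=[0.0689, 3.9123, 0.4990]  P^+=[0.4036 0.1909 -0.1424; 0.1909 1.3900 -0.0297; -0.1424 -0.0297 0.6895]

P_post[1,1] = 1.3900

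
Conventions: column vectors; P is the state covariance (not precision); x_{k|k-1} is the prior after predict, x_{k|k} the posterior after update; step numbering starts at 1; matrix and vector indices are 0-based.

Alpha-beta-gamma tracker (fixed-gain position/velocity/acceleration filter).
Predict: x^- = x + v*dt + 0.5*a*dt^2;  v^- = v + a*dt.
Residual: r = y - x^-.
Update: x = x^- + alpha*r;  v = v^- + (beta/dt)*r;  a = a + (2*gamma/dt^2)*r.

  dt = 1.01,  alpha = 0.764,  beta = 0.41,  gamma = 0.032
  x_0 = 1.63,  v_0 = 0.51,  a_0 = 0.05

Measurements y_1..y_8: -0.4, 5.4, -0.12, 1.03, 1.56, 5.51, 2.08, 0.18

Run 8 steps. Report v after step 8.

v_post = -1.0946

step 1: x_pred=2.1706  r=-2.5706  x^+=0.2067  v^+=-0.4830  a^+=-0.1113
step 2: x_pred=-0.3379  r=5.7379  x^+=4.0458  v^+=1.7339  a^+=0.2487
step 3: x_pred=5.9239  r=-6.0439  x^+=1.3064  v^+=-0.4684  a^+=-0.1305
step 4: x_pred=0.7667  r=0.2633  x^+=0.9679  v^+=-0.4933  a^+=-0.1140
step 5: x_pred=0.4115  r=1.1485  x^+=1.2890  v^+=-0.1422  a^+=-0.0419
step 6: x_pred=1.1240  r=4.3860  x^+=4.4749  v^+=1.5960  a^+=0.2333
step 7: x_pred=6.2058  r=-4.1258  x^+=3.0537  v^+=0.1567  a^+=-0.0256
step 8: x_pred=3.1990  r=-3.0190  x^+=0.8925  v^+=-1.0946  a^+=-0.2150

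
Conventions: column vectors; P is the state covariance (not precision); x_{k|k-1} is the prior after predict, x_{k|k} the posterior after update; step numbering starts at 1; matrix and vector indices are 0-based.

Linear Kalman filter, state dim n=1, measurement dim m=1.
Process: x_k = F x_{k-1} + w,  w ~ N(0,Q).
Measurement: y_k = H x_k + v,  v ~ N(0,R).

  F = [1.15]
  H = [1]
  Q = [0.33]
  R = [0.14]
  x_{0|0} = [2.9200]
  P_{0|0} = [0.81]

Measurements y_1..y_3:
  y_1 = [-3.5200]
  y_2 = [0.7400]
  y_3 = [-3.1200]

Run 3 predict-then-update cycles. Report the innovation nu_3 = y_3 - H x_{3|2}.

step 1: x^-=[3.3580]  P^-=[1.4012]  S=[1.5412]  K=[0.9092]  nu=[-6.8780]  x^+=[-2.8952]  P^+=[0.1273]
step 2: x^-=[-3.3295]  P^-=[0.4983]  S=[0.6383]  K=[0.7807]  nu=[4.0695]  x^+=[-0.1525]  P^+=[0.1093]
step 3: x^-=[-0.1754]  P^-=[0.4745]  S=[0.6145]  K=[0.7722]  nu=[-2.9446]  x^+=[-2.4492]  P^+=[0.1081]

innov = [-2.9446]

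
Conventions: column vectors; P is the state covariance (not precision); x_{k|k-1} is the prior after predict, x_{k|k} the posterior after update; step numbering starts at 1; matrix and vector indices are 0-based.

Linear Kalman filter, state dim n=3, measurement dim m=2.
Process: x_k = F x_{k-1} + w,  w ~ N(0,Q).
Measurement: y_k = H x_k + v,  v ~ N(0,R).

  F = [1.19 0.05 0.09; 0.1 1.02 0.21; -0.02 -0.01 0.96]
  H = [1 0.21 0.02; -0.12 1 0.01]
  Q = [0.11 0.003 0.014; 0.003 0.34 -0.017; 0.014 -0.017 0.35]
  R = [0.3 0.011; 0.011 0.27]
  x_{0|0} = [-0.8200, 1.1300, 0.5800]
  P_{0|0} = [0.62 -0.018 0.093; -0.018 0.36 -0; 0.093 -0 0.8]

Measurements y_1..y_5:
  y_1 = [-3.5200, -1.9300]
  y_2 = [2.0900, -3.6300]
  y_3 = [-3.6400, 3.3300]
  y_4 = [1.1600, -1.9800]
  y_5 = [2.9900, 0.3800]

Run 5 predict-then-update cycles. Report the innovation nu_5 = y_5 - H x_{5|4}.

innov = [3.4019, 0.8995]

step 1: x^-=[-0.8671, 1.1924, 0.5619]  P^-=[1.0131 0.1124 0.1745; 0.1124 0.7563 0.1483; 0.1745 0.1483 1.0840]  S=[1.4024 0.1626; 0.1626 1.0165]  K=[0.7567 -0.1284; 0.1127 0.7141; 0.1491 0.1121]  nu=[-2.9145, -3.2321]  x^+=[-2.6575, -1.4442, -0.2349]  P^+=[0.2251 0.0005 0.0202; 0.0005 0.1939 0.0240; 0.0202 0.0240 1.0346]
step 2: x^-=[-3.2558, -1.7881, -0.1579]  P^-=[0.4422 0.0675 0.1221; 0.0675 0.6008 0.2144; 0.1221 0.2144 1.3024]  S=[0.8043 0.1558; 0.1558 0.8651]  K=[0.5875 -0.0877; 0.1170 0.6665; 0.1995 0.2100]  nu=[5.7245, -2.2310]  x^+=[0.3030, -2.6055, 0.5157]  P^+=[0.1740 0.0034 0.0273; 0.0034 0.1812 0.0500; 0.0273 0.0500 1.2191]
step 3: x^-=[0.2767, -2.5190, 0.5151]  P^-=[0.3735 0.0723 0.1485; 0.0723 0.6072 0.2779; 0.1485 0.2779 1.4716]  S=[0.7395 0.1717; 0.1717 0.8706]  K=[0.5469 -0.0746; 0.1229 0.6665; 0.2581 0.2647]  nu=[-3.3980, 5.8770]  x^+=[-2.0203, 0.9800, 1.1935]  P^+=[0.1614 0.0048 0.0398; 0.0048 0.1812 0.0657; 0.0398 0.0657 1.3379]
step 4: x^-=[-2.2477, 1.0482, 1.1763]  P^-=[0.3596 0.0797 0.1741; 0.0797 0.6200 0.3183; 0.1741 0.3183 1.5803]  S=[0.7307 0.1844; 0.1844 0.8821]  K=[0.5372 -0.0689; 0.1271 0.6690; 0.2992 0.2925]  nu=[3.1641, -3.3097]  x^+=[-0.3199, -0.7638, 1.1547]  P^+=[0.1582 0.0058 0.0493; 0.0058 0.1820 0.0741; 0.0493 0.0741 1.4072]
step 5: x^-=[-0.3149, -0.5686, 1.1226]  P^-=[0.3578 0.0851 0.1913; 0.0851 0.6280 0.3413; 0.1913 0.3413 1.6436]  S=[0.7324 0.1922; 0.1922 0.8892]  K=[0.5355 -0.0662; 0.1296 0.6705; 0.3235 0.3066]  nu=[3.4019, 0.8995]  x^+=[1.4473, 0.4755, 2.4989]  P^+=[0.1575 0.0064 0.0550; 0.0064 0.1825 0.0785; 0.0550 0.0785 1.4452]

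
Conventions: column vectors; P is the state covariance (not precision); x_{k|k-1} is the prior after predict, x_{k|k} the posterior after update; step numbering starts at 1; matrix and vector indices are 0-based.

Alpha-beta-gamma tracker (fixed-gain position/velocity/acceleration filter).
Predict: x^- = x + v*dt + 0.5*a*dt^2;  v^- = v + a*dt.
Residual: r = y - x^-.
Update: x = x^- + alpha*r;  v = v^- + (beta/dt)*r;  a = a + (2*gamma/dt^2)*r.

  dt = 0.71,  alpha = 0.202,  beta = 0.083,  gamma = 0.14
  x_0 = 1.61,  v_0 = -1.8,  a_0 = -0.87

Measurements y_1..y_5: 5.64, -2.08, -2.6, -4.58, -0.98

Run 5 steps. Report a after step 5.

step 1: x_pred=0.1127  r=5.5273  x^+=1.2292  v^+=-1.7716  a^+=2.2001
step 2: x_pred=0.5260  r=-2.6060  x^+=-0.0004  v^+=-0.5141  a^+=0.7526
step 3: x_pred=-0.1758  r=-2.4242  x^+=-0.6655  v^+=-0.2631  a^+=-0.5939
step 4: x_pred=-1.0020  r=-3.5780  x^+=-1.7247  v^+=-1.1031  a^+=-2.5813
step 5: x_pred=-3.1585  r=2.1785  x^+=-2.7185  v^+=-2.6811  a^+=-1.3712

a_post = -1.3712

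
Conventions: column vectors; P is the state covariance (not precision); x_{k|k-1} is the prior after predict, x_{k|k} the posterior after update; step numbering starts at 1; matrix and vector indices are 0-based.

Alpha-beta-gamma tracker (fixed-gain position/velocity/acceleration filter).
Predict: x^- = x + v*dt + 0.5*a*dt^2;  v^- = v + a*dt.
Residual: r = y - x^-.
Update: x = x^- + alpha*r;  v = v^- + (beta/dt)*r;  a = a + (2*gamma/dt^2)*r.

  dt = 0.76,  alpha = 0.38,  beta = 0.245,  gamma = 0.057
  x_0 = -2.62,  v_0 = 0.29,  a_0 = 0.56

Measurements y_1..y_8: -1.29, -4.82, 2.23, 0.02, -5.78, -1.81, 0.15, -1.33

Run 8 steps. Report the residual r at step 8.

step 1: x_pred=-2.2379  r=0.9479  x^+=-1.8777  v^+=1.0212  a^+=0.7471
step 2: x_pred=-0.8858  r=-3.9342  x^+=-2.3808  v^+=0.3207  a^+=-0.0294
step 3: x_pred=-2.1456  r=4.3756  x^+=-0.4829  v^+=1.7089  a^+=0.8342
step 4: x_pred=1.0568  r=-1.0368  x^+=0.6628  v^+=2.0087  a^+=0.6296
step 5: x_pred=2.3712  r=-8.1512  x^+=-0.7262  v^+=-0.1406  a^+=-0.9792
step 6: x_pred=-1.1159  r=-0.6941  x^+=-1.3796  v^+=-1.1085  a^+=-1.1162
step 7: x_pred=-2.5445  r=2.6945  x^+=-1.5206  v^+=-1.0883  a^+=-0.5844
step 8: x_pred=-2.5164  r=1.1864  x^+=-2.0656  v^+=-1.1499  a^+=-0.3502

resid = 1.1864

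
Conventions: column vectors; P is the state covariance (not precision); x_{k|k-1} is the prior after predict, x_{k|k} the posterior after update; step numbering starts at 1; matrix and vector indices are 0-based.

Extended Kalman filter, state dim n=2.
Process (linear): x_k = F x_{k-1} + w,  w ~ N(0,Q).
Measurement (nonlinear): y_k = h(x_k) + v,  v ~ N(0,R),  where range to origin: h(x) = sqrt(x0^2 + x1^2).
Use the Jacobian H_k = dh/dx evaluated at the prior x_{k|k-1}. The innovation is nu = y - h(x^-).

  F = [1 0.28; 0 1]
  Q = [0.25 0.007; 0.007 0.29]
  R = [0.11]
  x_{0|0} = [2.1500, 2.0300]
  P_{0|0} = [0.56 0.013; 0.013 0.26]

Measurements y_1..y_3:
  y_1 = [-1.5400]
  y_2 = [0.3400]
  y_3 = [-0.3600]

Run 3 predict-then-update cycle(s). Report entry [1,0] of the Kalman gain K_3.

K[1,0] = -0.6908

step 1: x^-=[2.7184, 2.0300]  P^-=[0.8377 0.0928; 0.0928 0.5500]  H_jac=[0.8012 0.5983]  S=[0.9337]  K=[0.7783; 0.4321]  nu=[-4.9327]  x^+=[-1.1209, -0.1015]  P^+=[0.2720 -0.2212; -0.2212 0.3757]
step 2: x^-=[-1.1493, -0.1015]  P^-=[0.4276 -0.1090; -0.1090 0.6657]  H_jac=[-0.9961 -0.0879]  S=[0.5204]  K=[-0.8002; 0.0962]  nu=[-0.8138]  x^+=[-0.4982, -0.1798]  P^+=[0.0945 -0.0690; -0.0690 0.6609]
step 3: x^-=[-0.5485, -0.1798]  P^-=[0.3576 0.1231; 0.1231 0.9509]  H_jac=[-0.9503 -0.3114]  S=[0.5980]  K=[-0.6324; -0.6908]  nu=[-0.9372]  x^+=[0.0442, 0.4676]  P^+=[0.1185 -0.1382; -0.1382 0.6655]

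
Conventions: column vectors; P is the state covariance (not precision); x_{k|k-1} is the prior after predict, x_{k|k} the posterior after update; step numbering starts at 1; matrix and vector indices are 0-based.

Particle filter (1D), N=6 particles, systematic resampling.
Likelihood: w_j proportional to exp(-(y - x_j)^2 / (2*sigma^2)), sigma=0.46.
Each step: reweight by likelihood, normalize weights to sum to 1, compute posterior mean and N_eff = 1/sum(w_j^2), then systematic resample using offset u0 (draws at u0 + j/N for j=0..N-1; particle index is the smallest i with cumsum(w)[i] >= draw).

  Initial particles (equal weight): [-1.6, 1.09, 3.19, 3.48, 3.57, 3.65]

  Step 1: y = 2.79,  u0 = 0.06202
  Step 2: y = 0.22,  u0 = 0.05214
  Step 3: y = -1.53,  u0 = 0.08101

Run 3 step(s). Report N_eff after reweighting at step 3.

step 1: w=[0.0000, 0.0008, 0.4816, 0.2282, 0.1669, 0.1224]  mean=3.3743  Neff=3.0588  idx=[2, 2, 2, 3, 4, 5]
step 2: w=[0.3313, 0.3313, 0.3313, 0.0046, 0.0011, 0.0003]  mean=3.1919  Neff=3.0367  idx=[0, 0, 1, 1, 2, 2]
step 3: w=[0.1667, 0.1667, 0.1667, 0.1667, 0.1667, 0.1667]  mean=3.1900  Neff=6.0000  idx=[0, 1, 2, 3, 4, 5]

N_eff = 6.0000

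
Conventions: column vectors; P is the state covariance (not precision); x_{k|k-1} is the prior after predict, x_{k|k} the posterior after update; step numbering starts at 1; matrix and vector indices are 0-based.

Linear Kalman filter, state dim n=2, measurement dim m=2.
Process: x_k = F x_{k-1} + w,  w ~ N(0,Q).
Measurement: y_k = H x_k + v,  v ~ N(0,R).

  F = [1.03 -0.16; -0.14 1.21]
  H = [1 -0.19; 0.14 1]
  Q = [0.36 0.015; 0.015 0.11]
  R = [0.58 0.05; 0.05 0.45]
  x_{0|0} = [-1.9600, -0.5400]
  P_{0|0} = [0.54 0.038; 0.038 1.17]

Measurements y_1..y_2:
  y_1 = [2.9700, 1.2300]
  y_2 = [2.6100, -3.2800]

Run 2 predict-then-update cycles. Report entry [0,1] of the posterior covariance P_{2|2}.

P_post[0,1] = -0.0002

step 1: x^-=[-1.9324, -0.3790]  P^-=[0.9503 -0.2412; -0.2412 1.8207]  S=[1.6877 -0.3976; -0.3976 2.2218]  K=[0.6043 0.0595; -0.1653 0.7747]  nu=[4.8304, 1.8795]  x^+=[1.0982, 0.2783]  P^+=[0.3548 0.0073; 0.0073 0.3393]
step 2: x^-=[1.0866, 0.1831]  P^-=[0.7427 -0.0926; -0.0926 0.6113]  S=[1.3800 -0.0523; -0.0523 1.0499]  K=[0.5524 0.0384; -0.1299 0.5634]  nu=[1.5582, -3.6152]  x^+=[1.8087, -2.0562]  P^+=[0.3223 -0.0002; -0.0002 0.2471]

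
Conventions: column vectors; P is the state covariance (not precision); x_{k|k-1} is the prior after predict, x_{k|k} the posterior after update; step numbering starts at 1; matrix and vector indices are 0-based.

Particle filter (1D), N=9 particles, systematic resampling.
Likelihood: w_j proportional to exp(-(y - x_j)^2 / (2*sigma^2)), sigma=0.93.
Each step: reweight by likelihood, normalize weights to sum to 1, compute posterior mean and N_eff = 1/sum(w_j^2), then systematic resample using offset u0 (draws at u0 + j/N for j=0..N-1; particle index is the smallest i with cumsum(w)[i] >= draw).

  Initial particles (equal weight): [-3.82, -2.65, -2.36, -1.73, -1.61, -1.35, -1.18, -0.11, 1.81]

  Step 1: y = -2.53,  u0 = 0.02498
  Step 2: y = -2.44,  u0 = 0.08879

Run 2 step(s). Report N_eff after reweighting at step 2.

N_eff = 8.2617

step 1: w=[0.0851, 0.2208, 0.2190, 0.1538, 0.1365, 0.0996, 0.0776, 0.0075, 0.0000]  mean=-2.1398  Neff=6.1630  idx=[0, 1, 1, 2, 2, 3, 4, 4, 5]
step 2: w=[0.0484, 0.1419, 0.1419, 0.1451, 0.1451, 0.1088, 0.0978, 0.0978, 0.0733]  mean=-2.2238  Neff=8.2617  idx=[1, 2, 2, 3, 4, 5, 6, 7, 8]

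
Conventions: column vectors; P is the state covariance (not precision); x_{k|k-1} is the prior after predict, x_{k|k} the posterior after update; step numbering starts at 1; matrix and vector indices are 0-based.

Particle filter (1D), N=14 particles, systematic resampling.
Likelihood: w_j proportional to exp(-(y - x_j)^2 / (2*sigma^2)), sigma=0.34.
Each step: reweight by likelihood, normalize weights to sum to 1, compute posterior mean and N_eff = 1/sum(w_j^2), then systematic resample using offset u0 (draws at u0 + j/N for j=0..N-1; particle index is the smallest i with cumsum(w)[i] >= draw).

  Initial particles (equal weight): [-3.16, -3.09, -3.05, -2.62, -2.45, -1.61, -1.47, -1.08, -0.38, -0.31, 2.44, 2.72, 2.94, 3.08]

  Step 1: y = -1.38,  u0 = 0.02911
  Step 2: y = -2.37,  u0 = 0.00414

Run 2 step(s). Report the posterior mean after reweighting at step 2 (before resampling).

post_mean = -1.5699

step 1: w=[0.0000, 0.0000, 0.0000, 0.0005, 0.0029, 0.3224, 0.3914, 0.2746, 0.0054, 0.0029, 0.0000, 0.0000, 0.0000, 0.0000]  mean=-1.4023  Neff=3.0069  idx=[5, 5, 5, 5, 5, 6, 6, 6, 6, 6, 7, 7, 7, 7]
step 2: w=[0.1456, 0.1456, 0.1456, 0.1456, 0.1456, 0.0533, 0.0533, 0.0533, 0.0533, 0.0533, 0.0013, 0.0013, 0.0013, 0.0013]  mean=-1.5699  Neff=8.3149  idx=[0, 0, 1, 1, 1, 2, 2, 3, 3, 4, 4, 6, 7, 8]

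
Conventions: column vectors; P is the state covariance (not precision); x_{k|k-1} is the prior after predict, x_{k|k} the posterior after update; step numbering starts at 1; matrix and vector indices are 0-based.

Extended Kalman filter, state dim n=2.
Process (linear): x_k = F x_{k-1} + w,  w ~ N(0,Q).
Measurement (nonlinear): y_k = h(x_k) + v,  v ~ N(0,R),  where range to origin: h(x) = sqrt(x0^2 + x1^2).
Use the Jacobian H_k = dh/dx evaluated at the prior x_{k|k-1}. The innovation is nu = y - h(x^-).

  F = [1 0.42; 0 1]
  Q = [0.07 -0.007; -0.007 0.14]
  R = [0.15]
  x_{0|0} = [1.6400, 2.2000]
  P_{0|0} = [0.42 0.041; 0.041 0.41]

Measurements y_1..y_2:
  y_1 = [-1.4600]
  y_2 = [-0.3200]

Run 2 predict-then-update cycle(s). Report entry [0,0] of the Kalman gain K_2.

step 1: x^-=[2.5640, 2.2000]  P^-=[0.5968 0.2062; 0.2062 0.5500]  H_jac=[0.7589 0.6512]  S=[0.9307]  K=[0.6309; 0.5529]  nu=[-4.8385]  x^+=[-0.4884, -0.4754]  P^+=[0.2263 -0.1185; -0.1185 0.2654]
step 2: x^-=[-0.6881, -0.4754]  P^-=[0.2436 -0.0140; -0.0140 0.4054]  H_jac=[-0.8227 -0.5684]  S=[0.4328]  K=[-0.4448; -0.5058]  nu=[-1.1563]  x^+=[-0.1738, 0.1095]  P^+=[0.1580 -0.1114; -0.1114 0.2947]

K[0,0] = -0.4448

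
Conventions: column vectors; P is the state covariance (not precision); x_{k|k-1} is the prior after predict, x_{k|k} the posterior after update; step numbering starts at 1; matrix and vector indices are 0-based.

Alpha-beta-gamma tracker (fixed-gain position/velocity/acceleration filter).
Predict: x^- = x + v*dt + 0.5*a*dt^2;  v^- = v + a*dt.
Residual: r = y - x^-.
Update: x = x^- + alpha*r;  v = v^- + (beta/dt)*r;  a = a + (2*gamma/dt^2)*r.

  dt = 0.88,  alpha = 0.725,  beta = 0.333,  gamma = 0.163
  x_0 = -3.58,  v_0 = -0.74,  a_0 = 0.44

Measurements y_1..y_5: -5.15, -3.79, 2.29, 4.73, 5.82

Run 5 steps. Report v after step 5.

v_post = 7.0615

step 1: x_pred=-4.0608  r=-1.0892  x^+=-4.8505  v^+=-0.7650  a^+=-0.0185
step 2: x_pred=-5.5308  r=1.7408  x^+=-4.2687  v^+=-0.1225  a^+=0.7143
step 3: x_pred=-4.0999  r=6.3899  x^+=0.5328  v^+=2.9241  a^+=3.4043
step 4: x_pred=4.4241  r=0.3059  x^+=4.6459  v^+=6.0356  a^+=3.5331
step 5: x_pred=11.3252  r=-5.5052  x^+=7.3339  v^+=7.0615  a^+=1.2155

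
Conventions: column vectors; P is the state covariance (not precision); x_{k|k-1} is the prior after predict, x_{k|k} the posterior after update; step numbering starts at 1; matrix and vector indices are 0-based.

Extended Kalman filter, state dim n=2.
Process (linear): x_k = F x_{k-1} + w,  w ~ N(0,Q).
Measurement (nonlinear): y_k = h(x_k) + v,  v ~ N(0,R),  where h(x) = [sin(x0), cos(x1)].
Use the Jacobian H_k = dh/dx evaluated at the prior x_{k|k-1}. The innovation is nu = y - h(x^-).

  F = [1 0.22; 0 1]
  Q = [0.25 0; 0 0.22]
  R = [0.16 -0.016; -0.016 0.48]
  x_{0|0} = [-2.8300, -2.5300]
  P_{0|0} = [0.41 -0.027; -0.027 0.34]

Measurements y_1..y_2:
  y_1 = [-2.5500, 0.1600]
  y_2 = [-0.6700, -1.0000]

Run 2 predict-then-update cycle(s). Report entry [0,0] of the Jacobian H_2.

H_jac[0,0] = 0.0343

step 1: x^-=[-3.3866, -2.5300]  P^-=[0.6646 0.0478; 0.0478 0.5600]  H_jac=[-0.9701 0.0000; 0.0000 0.5742]  S=[0.7855 -0.0426; -0.0426 0.6646]  K=[-0.8214 -0.0114; -0.0329 0.4817]  nu=[-2.7926, 0.9787]  x^+=[-1.1038, -1.9667]  P^+=[0.1353 0.0134; 0.0134 0.4036]
step 2: x^-=[-1.5365, -1.9667]  P^-=[0.4107 0.1022; 0.1022 0.6236]  H_jac=[0.0343 0.0000; 0.0000 0.9227]  S=[0.1605 -0.0128; -0.0128 1.0109]  K=[0.0952 0.0944; 0.0672 0.5700]  nu=[0.3294, -0.6144]  x^+=[-1.5632, -2.2948]  P^+=[0.4005 0.0475; 0.0475 0.2954]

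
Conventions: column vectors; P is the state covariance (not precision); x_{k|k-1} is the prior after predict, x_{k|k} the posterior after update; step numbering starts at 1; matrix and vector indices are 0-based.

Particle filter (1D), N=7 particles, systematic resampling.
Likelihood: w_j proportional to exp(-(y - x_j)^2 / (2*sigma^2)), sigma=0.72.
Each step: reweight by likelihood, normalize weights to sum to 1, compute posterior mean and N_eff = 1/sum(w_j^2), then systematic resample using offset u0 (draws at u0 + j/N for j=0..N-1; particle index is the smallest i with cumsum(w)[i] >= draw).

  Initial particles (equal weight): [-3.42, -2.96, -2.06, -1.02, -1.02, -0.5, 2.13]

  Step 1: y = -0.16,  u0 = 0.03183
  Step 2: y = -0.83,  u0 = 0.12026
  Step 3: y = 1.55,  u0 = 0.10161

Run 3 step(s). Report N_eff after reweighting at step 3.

step 1: w=[0.0000, 0.0003, 0.0161, 0.2563, 0.2563, 0.4678, 0.0033]  mean=-0.7836  Neff=2.8536  idx=[3, 3, 4, 4, 5, 5, 5]
step 2: w=[0.1471, 0.1471, 0.1471, 0.1471, 0.1372, 0.1372, 0.1372]  mean=-0.8060  Neff=6.9916  idx=[0, 1, 2, 3, 4, 5, 6]
step 3: w=[0.0290, 0.0290, 0.0290, 0.0290, 0.2946, 0.2946, 0.2946]  mean=-0.5604  Neff=3.7912  idx=[3, 4, 4, 5, 5, 6, 6]

N_eff = 3.7912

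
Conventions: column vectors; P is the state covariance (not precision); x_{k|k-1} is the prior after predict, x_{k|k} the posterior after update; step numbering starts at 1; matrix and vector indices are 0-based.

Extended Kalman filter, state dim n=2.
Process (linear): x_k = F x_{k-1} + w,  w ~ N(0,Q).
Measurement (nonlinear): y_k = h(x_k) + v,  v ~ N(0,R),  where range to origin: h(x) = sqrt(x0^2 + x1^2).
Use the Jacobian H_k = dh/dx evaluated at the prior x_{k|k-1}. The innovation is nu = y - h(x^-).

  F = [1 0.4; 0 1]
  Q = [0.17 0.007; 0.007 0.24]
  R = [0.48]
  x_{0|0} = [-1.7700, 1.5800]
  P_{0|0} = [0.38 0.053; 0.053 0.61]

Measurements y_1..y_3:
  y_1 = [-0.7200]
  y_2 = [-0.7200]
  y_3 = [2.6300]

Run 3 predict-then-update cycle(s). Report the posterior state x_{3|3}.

x_post = [1.6479, 1.5072]

step 1: x^-=[-1.1380, 1.5800]  P^-=[0.6900 0.3040; 0.3040 0.8500]  H_jac=[-0.5844 0.8114]  S=[0.9870]  K=[-0.1586; 0.5188]  nu=[-2.6672]  x^+=[-0.7149, 0.1963]  P^+=[0.6652 0.3852; 0.3852 0.5844]
step 2: x^-=[-0.6363, 0.1963]  P^-=[1.2368 0.6260; 0.6260 0.8244]  H_jac=[-0.9556 0.2948]  S=[1.3283]  K=[-0.7508; -0.2674]  nu=[-1.3859]  x^+=[0.4043, 0.5669]  P^+=[0.4880 0.3593; 0.3593 0.7294]
step 3: x^-=[0.6310, 0.5669]  P^-=[1.0622 0.6581; 0.6581 0.9694]  H_jac=[0.7439 0.6683]  S=[2.1550]  K=[0.5707; 0.5278]  nu=[1.7818]  x^+=[1.6479, 1.5072]  P^+=[0.3602 0.0089; 0.0089 0.3691]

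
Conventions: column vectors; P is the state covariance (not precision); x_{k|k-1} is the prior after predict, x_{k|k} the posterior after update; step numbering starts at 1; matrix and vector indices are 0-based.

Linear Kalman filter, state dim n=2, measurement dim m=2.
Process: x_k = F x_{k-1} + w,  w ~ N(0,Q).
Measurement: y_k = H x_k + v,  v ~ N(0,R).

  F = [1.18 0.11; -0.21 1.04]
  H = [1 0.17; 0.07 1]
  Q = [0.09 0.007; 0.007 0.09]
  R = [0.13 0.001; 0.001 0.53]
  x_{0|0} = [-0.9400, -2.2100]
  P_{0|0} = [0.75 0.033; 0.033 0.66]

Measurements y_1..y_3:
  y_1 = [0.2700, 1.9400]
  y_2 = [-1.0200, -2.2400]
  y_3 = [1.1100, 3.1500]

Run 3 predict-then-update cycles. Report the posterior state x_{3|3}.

x_post = [0.2768, 0.9356]

step 1: x^-=[-1.3523, -2.1010]  P^-=[1.1509 -0.0636; -0.0636 0.8225]  S=[1.2830 0.1570; 0.1570 1.3493]  K=[0.8999 -0.0922; -0.0150 0.6081]  nu=[1.9795, 4.1357]  x^+=[0.0478, 0.3840]  P^+=[0.1265 -0.0568; -0.0568 0.3262]
step 2: x^-=[0.0986, 0.3893]  P^-=[0.2554 -0.0554; -0.0554 0.4732]  S=[0.3802 0.0432; 0.0432 0.9967]  K=[0.6544 -0.0661; 0.0123 0.4704]  nu=[-1.1848, -2.6362]  x^+=[-0.5026, -0.8653]  P^+=[0.0919 -0.0408; -0.0408 0.2522]
step 3: x^-=[-0.6882, -0.7943]  P^-=[0.2105 -0.0361; -0.0361 0.3846]  S=[0.3393 0.0446; 0.0446 0.9106]  K=[0.6092 -0.0533; 0.0314 0.4181]  nu=[1.9333, 3.9925]  x^+=[0.2768, 0.9356]  P^+=[0.0849 -0.0336; -0.0336 0.2240]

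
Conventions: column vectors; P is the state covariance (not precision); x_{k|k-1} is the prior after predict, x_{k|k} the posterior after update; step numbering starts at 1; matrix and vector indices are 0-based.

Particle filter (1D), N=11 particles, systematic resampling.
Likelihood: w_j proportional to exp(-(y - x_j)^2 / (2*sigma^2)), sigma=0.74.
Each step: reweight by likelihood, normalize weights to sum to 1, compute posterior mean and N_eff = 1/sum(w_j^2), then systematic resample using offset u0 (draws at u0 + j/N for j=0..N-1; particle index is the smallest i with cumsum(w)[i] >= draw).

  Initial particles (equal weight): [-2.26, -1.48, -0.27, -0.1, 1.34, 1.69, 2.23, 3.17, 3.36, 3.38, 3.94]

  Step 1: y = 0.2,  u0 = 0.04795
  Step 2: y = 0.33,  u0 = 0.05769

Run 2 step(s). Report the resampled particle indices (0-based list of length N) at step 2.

resampled_idx = [0, 1, 2, 3, 4, 5, 6, 6, 7, 8, 9]

step 1: w=[0.0017, 0.0333, 0.3586, 0.4041, 0.1339, 0.0578, 0.0102, 0.0001, 0.0000, 0.0000, 0.0000]  mean=0.1101  Neff=3.1803  idx=[2, 2, 2, 2, 3, 3, 3, 3, 3, 4, 5]
step 2: w=[0.0937, 0.0937, 0.0937, 0.0937, 0.1100, 0.1100, 0.1100, 0.1100, 0.1100, 0.0513, 0.0240]  mean=-0.0468  Neff=10.1220  idx=[0, 1, 2, 3, 4, 5, 6, 6, 7, 8, 9]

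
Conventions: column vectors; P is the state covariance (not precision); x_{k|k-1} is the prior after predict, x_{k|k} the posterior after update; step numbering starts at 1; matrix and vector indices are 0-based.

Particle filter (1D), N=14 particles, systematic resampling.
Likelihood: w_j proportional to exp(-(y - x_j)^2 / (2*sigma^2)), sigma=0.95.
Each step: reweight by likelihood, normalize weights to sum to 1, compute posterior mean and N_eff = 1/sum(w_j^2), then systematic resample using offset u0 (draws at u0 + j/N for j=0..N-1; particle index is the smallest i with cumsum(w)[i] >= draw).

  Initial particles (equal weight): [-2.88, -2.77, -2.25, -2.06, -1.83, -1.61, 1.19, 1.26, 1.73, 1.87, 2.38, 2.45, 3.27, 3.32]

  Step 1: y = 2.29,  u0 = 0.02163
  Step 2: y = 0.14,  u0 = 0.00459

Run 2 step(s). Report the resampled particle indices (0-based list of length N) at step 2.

step 1: w=[0.0000, 0.0000, 0.0000, 0.0000, 0.0000, 0.0000, 0.0861, 0.0935, 0.1415, 0.1527, 0.1676, 0.1660, 0.0989, 0.0935]  mean=2.1902  Neff=7.4797  idx=[6, 7, 7, 8, 8, 9, 9, 10, 10, 11, 11, 11, 12, 13]
step 2: w=[0.2008, 0.1846, 0.1846, 0.0912, 0.0912, 0.0705, 0.0705, 0.0230, 0.0230, 0.0192, 0.0192, 0.0192, 0.0016, 0.0014]  mean=1.5438  Neff=7.2866  idx=[0, 0, 0, 1, 1, 1, 2, 2, 3, 3, 4, 5, 6, 8]

resampled_idx = [0, 0, 0, 1, 1, 1, 2, 2, 3, 3, 4, 5, 6, 8]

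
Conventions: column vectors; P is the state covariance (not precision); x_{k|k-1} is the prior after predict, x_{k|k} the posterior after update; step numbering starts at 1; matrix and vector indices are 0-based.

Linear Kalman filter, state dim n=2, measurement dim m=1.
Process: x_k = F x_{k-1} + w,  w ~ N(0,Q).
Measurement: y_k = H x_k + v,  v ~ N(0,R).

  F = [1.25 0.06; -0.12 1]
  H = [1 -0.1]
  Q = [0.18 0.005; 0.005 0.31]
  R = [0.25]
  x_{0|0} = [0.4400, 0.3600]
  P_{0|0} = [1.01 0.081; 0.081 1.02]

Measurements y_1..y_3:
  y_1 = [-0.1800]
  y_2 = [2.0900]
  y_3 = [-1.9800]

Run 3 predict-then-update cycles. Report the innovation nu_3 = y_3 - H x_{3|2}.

innov = [-3.7857]

step 1: x^-=[0.5716, 0.3072]  P^-=[1.7739 0.0154; 0.0154 1.3251]  S=[2.0341]  K=[0.8713; -0.0576]  nu=[-0.7209]  x^+=[-0.0565, 0.3487]  P^+=[0.2296 0.1174; 0.1174 1.3184]
step 2: x^-=[-0.0497, 0.3555]  P^-=[0.5611 0.1956; 0.1956 1.6035]  S=[0.7880]  K=[0.6872; 0.0448]  nu=[2.1753]  x^+=[1.4451, 0.4529]  P^+=[0.1889 0.1714; 0.1714 1.6019]
step 3: x^-=[1.8336, 0.2794]  P^-=[0.5067 0.2858; 0.2858 1.8735]  S=[0.7183]  K=[0.6656; 0.1370]  nu=[-3.7857]  x^+=[-0.6863, -0.2392]  P^+=[0.1884 0.2203; 0.2203 1.8600]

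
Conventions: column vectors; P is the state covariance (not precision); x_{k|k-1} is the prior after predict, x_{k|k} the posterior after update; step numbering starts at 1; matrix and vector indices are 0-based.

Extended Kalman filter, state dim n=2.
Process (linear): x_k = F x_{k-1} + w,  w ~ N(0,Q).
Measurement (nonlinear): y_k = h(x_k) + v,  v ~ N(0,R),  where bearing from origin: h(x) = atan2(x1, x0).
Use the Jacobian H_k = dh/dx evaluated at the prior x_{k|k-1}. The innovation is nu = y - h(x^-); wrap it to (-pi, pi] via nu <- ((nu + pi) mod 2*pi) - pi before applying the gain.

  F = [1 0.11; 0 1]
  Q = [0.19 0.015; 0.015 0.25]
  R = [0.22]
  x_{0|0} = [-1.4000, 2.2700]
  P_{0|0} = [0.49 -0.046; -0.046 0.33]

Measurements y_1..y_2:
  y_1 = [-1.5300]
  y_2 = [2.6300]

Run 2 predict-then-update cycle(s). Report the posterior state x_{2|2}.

x_post = [-2.9742, 1.4447]

step 1: x^-=[-1.1503, 2.2700]  P^-=[0.6739 0.0053; 0.0053 0.5800]  H_jac=[-0.3505 -0.1776]  S=[0.3218]  K=[-0.7370; -0.3260]  nu=[2.7134]  x^+=[-3.1502, 1.3856]  P^+=[0.4991 -0.0720; -0.0720 0.5458]
step 2: x^-=[-2.9978, 1.3856]  P^-=[0.6798 0.0030; 0.0030 0.7958]  H_jac=[-0.1270 -0.2749]  S=[0.2913]  K=[-0.2994; -0.7522]  nu=[-0.0786]  x^+=[-2.9742, 1.4447]  P^+=[0.6537 -0.0626; -0.0626 0.6310]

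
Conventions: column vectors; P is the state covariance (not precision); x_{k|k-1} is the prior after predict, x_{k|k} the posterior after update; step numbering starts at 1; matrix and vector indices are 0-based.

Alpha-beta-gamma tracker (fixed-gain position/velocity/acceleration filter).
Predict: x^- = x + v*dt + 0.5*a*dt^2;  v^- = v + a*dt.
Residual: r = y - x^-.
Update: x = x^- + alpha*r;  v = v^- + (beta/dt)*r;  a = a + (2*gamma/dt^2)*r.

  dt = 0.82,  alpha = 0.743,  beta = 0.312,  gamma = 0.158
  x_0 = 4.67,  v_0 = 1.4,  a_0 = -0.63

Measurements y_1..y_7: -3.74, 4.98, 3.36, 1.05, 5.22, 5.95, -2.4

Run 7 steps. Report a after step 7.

a_post = -3.2064

step 1: x_pred=5.6062  r=-9.3462  x^+=-1.3380  v^+=-2.6727  a^+=-5.0223
step 2: x_pred=-5.2182  r=10.1982  x^+=2.3591  v^+=-2.9107  a^+=-0.2296
step 3: x_pred=-0.1049  r=3.4649  x^+=2.4695  v^+=-1.7807  a^+=1.3988
step 4: x_pred=1.4796  r=-0.4296  x^+=1.1604  v^+=-0.7971  a^+=1.1969
step 5: x_pred=0.9091  r=4.3109  x^+=4.1121  v^+=1.8245  a^+=3.2228
step 6: x_pred=6.6917  r=-0.7417  x^+=6.1406  v^+=4.1850  a^+=2.8742
step 7: x_pred=10.5386  r=-12.9386  x^+=0.9252  v^+=1.6188  a^+=-3.2064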